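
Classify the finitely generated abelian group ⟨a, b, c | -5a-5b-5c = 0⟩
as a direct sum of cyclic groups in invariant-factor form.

rank_ℚ(R)=1; free=3−1=2
SNF(R) diag = [5] → torsion [5]

Answer: M ≅ ℤ^2 ⊕ ℤ/5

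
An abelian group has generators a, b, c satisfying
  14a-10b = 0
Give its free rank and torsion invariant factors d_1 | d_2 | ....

rank_ℚ(R)=1; free=3−1=2
SNF(R) diag = [2] → torsion [2]

Answer: M ≅ ℤ^2 ⊕ ℤ/2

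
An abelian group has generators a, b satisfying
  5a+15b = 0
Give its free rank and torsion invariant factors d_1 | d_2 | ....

Answer: M ≅ ℤ^1 ⊕ ℤ/5

Derivation:
rank_ℚ(R)=1; free=2−1=1
SNF(R) diag = [5] → torsion [5]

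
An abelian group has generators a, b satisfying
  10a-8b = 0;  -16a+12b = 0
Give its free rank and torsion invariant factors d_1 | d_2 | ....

Answer: M ≅ ℤ/2 ⊕ ℤ/4

Derivation:
rank_ℚ(R)=2; free=2−2=0
SNF(R) diag = [2, 4] → torsion [2, 4]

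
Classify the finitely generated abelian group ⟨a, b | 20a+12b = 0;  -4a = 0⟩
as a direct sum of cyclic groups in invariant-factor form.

rank_ℚ(R)=2; free=2−2=0
SNF(R) diag = [4, 12] → torsion [4, 12]

Answer: M ≅ ℤ/4 ⊕ ℤ/12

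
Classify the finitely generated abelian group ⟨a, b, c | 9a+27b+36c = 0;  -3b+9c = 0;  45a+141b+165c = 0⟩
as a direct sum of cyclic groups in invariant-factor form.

Answer: M ≅ ℤ/3 ⊕ ℤ/3 ⊕ ℤ/9

Derivation:
rank_ℚ(R)=3; free=3−3=0
SNF(R) diag = [3, 3, 9] → torsion [3, 3, 9]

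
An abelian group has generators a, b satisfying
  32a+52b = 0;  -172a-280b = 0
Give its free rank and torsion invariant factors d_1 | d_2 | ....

rank_ℚ(R)=2; free=2−2=0
SNF(R) diag = [4, 4] → torsion [4, 4]

Answer: M ≅ ℤ/4 ⊕ ℤ/4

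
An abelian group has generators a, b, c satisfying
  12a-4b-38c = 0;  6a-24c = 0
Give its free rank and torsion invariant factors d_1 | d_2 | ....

rank_ℚ(R)=2; free=3−2=1
SNF(R) diag = [2, 6] → torsion [2, 6]

Answer: M ≅ ℤ^1 ⊕ ℤ/2 ⊕ ℤ/6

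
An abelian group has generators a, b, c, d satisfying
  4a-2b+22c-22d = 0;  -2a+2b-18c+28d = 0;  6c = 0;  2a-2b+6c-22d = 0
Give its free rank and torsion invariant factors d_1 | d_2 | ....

Answer: M ≅ ℤ/2 ⊕ ℤ/2 ⊕ ℤ/6 ⊕ ℤ/6

Derivation:
rank_ℚ(R)=4; free=4−4=0
SNF(R) diag = [2, 2, 6, 6] → torsion [2, 2, 6, 6]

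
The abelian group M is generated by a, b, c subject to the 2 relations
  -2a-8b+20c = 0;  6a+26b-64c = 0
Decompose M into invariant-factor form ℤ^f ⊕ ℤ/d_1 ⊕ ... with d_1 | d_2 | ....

Answer: M ≅ ℤ^1 ⊕ ℤ/2 ⊕ ℤ/2

Derivation:
rank_ℚ(R)=2; free=3−2=1
SNF(R) diag = [2, 2] → torsion [2, 2]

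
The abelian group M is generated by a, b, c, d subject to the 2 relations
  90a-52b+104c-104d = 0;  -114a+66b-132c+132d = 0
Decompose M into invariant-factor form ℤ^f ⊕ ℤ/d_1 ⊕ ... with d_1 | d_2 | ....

Answer: M ≅ ℤ^2 ⊕ ℤ/2 ⊕ ℤ/6

Derivation:
rank_ℚ(R)=2; free=4−2=2
SNF(R) diag = [2, 6] → torsion [2, 6]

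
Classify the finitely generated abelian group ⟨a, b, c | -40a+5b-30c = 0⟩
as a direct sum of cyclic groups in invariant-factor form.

Answer: M ≅ ℤ^2 ⊕ ℤ/5

Derivation:
rank_ℚ(R)=1; free=3−1=2
SNF(R) diag = [5] → torsion [5]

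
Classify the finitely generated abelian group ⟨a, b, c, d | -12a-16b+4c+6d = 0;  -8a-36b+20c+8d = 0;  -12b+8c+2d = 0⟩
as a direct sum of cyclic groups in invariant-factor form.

rank_ℚ(R)=3; free=4−3=1
SNF(R) diag = [2, 4, 4] → torsion [2, 4, 4]

Answer: M ≅ ℤ^1 ⊕ ℤ/2 ⊕ ℤ/4 ⊕ ℤ/4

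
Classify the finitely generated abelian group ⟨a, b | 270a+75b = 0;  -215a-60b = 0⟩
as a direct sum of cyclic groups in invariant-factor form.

rank_ℚ(R)=2; free=2−2=0
SNF(R) diag = [5, 15] → torsion [5, 15]

Answer: M ≅ ℤ/5 ⊕ ℤ/15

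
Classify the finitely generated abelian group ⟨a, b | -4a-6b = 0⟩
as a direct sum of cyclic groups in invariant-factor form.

rank_ℚ(R)=1; free=2−1=1
SNF(R) diag = [2] → torsion [2]

Answer: M ≅ ℤ^1 ⊕ ℤ/2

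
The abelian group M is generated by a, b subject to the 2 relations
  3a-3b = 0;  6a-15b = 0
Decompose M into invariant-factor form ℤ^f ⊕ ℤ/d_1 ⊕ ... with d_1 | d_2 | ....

Answer: M ≅ ℤ/3 ⊕ ℤ/9

Derivation:
rank_ℚ(R)=2; free=2−2=0
SNF(R) diag = [3, 9] → torsion [3, 9]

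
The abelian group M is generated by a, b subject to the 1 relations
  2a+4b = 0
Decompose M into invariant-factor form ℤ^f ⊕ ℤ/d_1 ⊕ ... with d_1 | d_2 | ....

rank_ℚ(R)=1; free=2−1=1
SNF(R) diag = [2] → torsion [2]

Answer: M ≅ ℤ^1 ⊕ ℤ/2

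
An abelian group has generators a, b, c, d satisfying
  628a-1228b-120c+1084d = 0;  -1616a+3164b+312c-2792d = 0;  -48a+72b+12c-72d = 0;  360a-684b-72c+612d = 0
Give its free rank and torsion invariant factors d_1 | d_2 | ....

rank_ℚ(R)=4; free=4−4=0
SNF(R) diag = [4, 12, 12, 36] → torsion [4, 12, 12, 36]

Answer: M ≅ ℤ/4 ⊕ ℤ/12 ⊕ ℤ/12 ⊕ ℤ/36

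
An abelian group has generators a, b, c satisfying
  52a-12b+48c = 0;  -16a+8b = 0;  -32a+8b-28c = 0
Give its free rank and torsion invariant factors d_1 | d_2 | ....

rank_ℚ(R)=3; free=3−3=0
SNF(R) diag = [4, 4, 8] → torsion [4, 4, 8]

Answer: M ≅ ℤ/4 ⊕ ℤ/4 ⊕ ℤ/8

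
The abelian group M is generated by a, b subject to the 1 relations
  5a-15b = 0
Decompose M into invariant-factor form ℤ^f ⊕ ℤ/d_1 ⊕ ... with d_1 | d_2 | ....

rank_ℚ(R)=1; free=2−1=1
SNF(R) diag = [5] → torsion [5]

Answer: M ≅ ℤ^1 ⊕ ℤ/5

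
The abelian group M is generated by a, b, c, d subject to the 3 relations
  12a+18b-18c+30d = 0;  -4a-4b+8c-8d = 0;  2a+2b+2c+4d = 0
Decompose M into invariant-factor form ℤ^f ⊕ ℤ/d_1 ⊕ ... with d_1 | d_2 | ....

Answer: M ≅ ℤ^1 ⊕ ℤ/2 ⊕ ℤ/6 ⊕ ℤ/12

Derivation:
rank_ℚ(R)=3; free=4−3=1
SNF(R) diag = [2, 6, 12] → torsion [2, 6, 12]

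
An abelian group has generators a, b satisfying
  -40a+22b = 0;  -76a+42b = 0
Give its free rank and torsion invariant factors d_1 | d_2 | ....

rank_ℚ(R)=2; free=2−2=0
SNF(R) diag = [2, 4] → torsion [2, 4]

Answer: M ≅ ℤ/2 ⊕ ℤ/4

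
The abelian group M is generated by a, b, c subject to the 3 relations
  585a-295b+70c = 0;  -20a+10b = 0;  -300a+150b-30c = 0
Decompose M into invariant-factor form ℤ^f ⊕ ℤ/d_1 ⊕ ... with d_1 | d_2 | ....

Answer: M ≅ ℤ/5 ⊕ ℤ/10 ⊕ ℤ/30

Derivation:
rank_ℚ(R)=3; free=3−3=0
SNF(R) diag = [5, 10, 30] → torsion [5, 10, 30]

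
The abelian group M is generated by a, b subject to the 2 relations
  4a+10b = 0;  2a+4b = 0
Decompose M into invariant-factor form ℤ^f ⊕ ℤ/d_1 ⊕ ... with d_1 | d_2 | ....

Answer: M ≅ ℤ/2 ⊕ ℤ/2

Derivation:
rank_ℚ(R)=2; free=2−2=0
SNF(R) diag = [2, 2] → torsion [2, 2]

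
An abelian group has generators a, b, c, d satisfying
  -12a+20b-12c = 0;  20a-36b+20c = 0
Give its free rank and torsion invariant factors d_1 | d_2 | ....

Answer: M ≅ ℤ^2 ⊕ ℤ/4 ⊕ ℤ/8

Derivation:
rank_ℚ(R)=2; free=4−2=2
SNF(R) diag = [4, 8] → torsion [4, 8]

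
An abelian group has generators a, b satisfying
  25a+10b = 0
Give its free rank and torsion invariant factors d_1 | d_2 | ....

Answer: M ≅ ℤ^1 ⊕ ℤ/5

Derivation:
rank_ℚ(R)=1; free=2−1=1
SNF(R) diag = [5] → torsion [5]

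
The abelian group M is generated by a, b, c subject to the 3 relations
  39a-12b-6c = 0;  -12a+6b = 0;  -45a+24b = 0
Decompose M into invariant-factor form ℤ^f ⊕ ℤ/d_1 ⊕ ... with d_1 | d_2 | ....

rank_ℚ(R)=3; free=3−3=0
SNF(R) diag = [3, 6, 6] → torsion [3, 6, 6]

Answer: M ≅ ℤ/3 ⊕ ℤ/6 ⊕ ℤ/6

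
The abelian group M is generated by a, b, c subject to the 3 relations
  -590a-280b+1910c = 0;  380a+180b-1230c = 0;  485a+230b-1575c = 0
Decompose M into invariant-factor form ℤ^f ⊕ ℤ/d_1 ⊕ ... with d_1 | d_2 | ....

rank_ℚ(R)=3; free=3−3=0
SNF(R) diag = [5, 10, 20] → torsion [5, 10, 20]

Answer: M ≅ ℤ/5 ⊕ ℤ/10 ⊕ ℤ/20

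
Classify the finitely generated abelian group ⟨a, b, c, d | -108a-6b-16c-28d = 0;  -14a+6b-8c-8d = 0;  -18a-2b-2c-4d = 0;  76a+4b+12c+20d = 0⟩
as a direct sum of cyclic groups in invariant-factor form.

rank_ℚ(R)=4; free=4−4=0
SNF(R) diag = [2, 2, 2, 4] → torsion [2, 2, 2, 4]

Answer: M ≅ ℤ/2 ⊕ ℤ/2 ⊕ ℤ/2 ⊕ ℤ/4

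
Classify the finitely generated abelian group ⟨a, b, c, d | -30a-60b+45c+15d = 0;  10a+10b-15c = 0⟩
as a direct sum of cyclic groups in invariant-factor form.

Answer: M ≅ ℤ^2 ⊕ ℤ/5 ⊕ ℤ/15

Derivation:
rank_ℚ(R)=2; free=4−2=2
SNF(R) diag = [5, 15] → torsion [5, 15]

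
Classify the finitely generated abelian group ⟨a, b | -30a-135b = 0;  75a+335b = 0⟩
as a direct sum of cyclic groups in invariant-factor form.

Answer: M ≅ ℤ/5 ⊕ ℤ/15

Derivation:
rank_ℚ(R)=2; free=2−2=0
SNF(R) diag = [5, 15] → torsion [5, 15]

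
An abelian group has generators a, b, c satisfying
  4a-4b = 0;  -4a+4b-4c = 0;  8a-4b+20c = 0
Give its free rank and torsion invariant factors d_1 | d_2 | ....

rank_ℚ(R)=3; free=3−3=0
SNF(R) diag = [4, 4, 4] → torsion [4, 4, 4]

Answer: M ≅ ℤ/4 ⊕ ℤ/4 ⊕ ℤ/4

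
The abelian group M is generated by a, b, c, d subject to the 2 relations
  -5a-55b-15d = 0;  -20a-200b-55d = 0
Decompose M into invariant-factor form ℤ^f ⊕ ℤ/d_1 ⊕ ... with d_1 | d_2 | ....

rank_ℚ(R)=2; free=4−2=2
SNF(R) diag = [5, 5] → torsion [5, 5]

Answer: M ≅ ℤ^2 ⊕ ℤ/5 ⊕ ℤ/5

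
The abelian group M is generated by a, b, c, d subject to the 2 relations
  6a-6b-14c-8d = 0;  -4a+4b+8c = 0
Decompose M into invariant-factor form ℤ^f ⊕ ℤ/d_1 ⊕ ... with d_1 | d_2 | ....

Answer: M ≅ ℤ^2 ⊕ ℤ/2 ⊕ ℤ/4

Derivation:
rank_ℚ(R)=2; free=4−2=2
SNF(R) diag = [2, 4] → torsion [2, 4]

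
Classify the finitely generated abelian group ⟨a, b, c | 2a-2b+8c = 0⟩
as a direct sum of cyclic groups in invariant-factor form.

rank_ℚ(R)=1; free=3−1=2
SNF(R) diag = [2] → torsion [2]

Answer: M ≅ ℤ^2 ⊕ ℤ/2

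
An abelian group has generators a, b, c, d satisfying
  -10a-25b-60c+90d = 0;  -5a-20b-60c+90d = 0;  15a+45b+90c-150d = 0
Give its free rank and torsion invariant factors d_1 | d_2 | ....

rank_ℚ(R)=3; free=4−3=1
SNF(R) diag = [5, 15, 30] → torsion [5, 15, 30]

Answer: M ≅ ℤ^1 ⊕ ℤ/5 ⊕ ℤ/15 ⊕ ℤ/30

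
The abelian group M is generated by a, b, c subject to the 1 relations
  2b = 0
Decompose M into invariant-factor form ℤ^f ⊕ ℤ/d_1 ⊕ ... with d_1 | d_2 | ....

rank_ℚ(R)=1; free=3−1=2
SNF(R) diag = [2] → torsion [2]

Answer: M ≅ ℤ^2 ⊕ ℤ/2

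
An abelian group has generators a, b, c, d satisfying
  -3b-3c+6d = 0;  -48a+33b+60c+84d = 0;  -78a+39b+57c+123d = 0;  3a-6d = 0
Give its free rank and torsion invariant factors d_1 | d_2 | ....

rank_ℚ(R)=4; free=4−4=0
SNF(R) diag = [3, 3, 9, 27] → torsion [3, 3, 9, 27]

Answer: M ≅ ℤ/3 ⊕ ℤ/3 ⊕ ℤ/9 ⊕ ℤ/27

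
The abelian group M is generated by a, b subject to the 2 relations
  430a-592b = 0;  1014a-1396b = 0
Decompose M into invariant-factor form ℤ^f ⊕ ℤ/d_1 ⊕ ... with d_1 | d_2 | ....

rank_ℚ(R)=2; free=2−2=0
SNF(R) diag = [2, 4] → torsion [2, 4]

Answer: M ≅ ℤ/2 ⊕ ℤ/4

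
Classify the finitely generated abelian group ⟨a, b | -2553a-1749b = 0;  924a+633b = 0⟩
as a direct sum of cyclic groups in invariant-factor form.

Answer: M ≅ ℤ/3 ⊕ ℤ/9

Derivation:
rank_ℚ(R)=2; free=2−2=0
SNF(R) diag = [3, 9] → torsion [3, 9]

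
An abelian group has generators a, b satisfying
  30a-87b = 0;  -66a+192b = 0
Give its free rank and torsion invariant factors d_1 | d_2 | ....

rank_ℚ(R)=2; free=2−2=0
SNF(R) diag = [3, 6] → torsion [3, 6]

Answer: M ≅ ℤ/3 ⊕ ℤ/6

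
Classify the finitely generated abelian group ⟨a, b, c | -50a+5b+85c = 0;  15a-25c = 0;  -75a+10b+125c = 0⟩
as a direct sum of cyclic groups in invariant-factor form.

rank_ℚ(R)=3; free=3−3=0
SNF(R) diag = [5, 5, 10] → torsion [5, 5, 10]

Answer: M ≅ ℤ/5 ⊕ ℤ/5 ⊕ ℤ/10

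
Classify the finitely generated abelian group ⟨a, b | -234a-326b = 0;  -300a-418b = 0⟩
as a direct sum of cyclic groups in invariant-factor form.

rank_ℚ(R)=2; free=2−2=0
SNF(R) diag = [2, 6] → torsion [2, 6]

Answer: M ≅ ℤ/2 ⊕ ℤ/6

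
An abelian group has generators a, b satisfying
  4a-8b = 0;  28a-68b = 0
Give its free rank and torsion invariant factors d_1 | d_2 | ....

Answer: M ≅ ℤ/4 ⊕ ℤ/12

Derivation:
rank_ℚ(R)=2; free=2−2=0
SNF(R) diag = [4, 12] → torsion [4, 12]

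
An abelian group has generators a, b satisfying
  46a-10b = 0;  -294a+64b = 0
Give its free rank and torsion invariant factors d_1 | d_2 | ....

rank_ℚ(R)=2; free=2−2=0
SNF(R) diag = [2, 2] → torsion [2, 2]

Answer: M ≅ ℤ/2 ⊕ ℤ/2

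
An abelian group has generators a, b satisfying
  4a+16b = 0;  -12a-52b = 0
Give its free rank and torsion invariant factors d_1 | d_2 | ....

rank_ℚ(R)=2; free=2−2=0
SNF(R) diag = [4, 4] → torsion [4, 4]

Answer: M ≅ ℤ/4 ⊕ ℤ/4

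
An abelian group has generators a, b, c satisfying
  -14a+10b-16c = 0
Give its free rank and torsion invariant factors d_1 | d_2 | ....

Answer: M ≅ ℤ^2 ⊕ ℤ/2

Derivation:
rank_ℚ(R)=1; free=3−1=2
SNF(R) diag = [2] → torsion [2]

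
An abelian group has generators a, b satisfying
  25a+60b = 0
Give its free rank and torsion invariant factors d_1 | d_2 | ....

Answer: M ≅ ℤ^1 ⊕ ℤ/5

Derivation:
rank_ℚ(R)=1; free=2−1=1
SNF(R) diag = [5] → torsion [5]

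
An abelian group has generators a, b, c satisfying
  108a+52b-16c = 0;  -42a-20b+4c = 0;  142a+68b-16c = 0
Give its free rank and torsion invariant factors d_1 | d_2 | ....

rank_ℚ(R)=3; free=3−3=0
SNF(R) diag = [2, 4, 4] → torsion [2, 4, 4]

Answer: M ≅ ℤ/2 ⊕ ℤ/4 ⊕ ℤ/4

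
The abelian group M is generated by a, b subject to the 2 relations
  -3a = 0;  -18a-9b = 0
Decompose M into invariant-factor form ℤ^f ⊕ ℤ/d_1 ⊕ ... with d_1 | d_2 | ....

rank_ℚ(R)=2; free=2−2=0
SNF(R) diag = [3, 9] → torsion [3, 9]

Answer: M ≅ ℤ/3 ⊕ ℤ/9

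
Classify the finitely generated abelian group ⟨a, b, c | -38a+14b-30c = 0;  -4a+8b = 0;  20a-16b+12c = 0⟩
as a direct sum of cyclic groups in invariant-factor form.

rank_ℚ(R)=3; free=3−3=0
SNF(R) diag = [2, 4, 12] → torsion [2, 4, 12]

Answer: M ≅ ℤ/2 ⊕ ℤ/4 ⊕ ℤ/12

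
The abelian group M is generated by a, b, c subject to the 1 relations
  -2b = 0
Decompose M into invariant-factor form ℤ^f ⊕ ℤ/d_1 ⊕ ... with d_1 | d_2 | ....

rank_ℚ(R)=1; free=3−1=2
SNF(R) diag = [2] → torsion [2]

Answer: M ≅ ℤ^2 ⊕ ℤ/2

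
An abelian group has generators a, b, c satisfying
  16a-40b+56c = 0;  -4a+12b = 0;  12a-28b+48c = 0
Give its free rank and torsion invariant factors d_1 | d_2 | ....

Answer: M ≅ ℤ/4 ⊕ ℤ/8 ⊕ ℤ/8

Derivation:
rank_ℚ(R)=3; free=3−3=0
SNF(R) diag = [4, 8, 8] → torsion [4, 8, 8]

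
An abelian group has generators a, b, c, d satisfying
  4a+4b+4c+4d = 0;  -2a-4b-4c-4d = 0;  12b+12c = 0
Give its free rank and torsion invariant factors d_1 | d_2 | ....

rank_ℚ(R)=3; free=4−3=1
SNF(R) diag = [2, 4, 12] → torsion [2, 4, 12]

Answer: M ≅ ℤ^1 ⊕ ℤ/2 ⊕ ℤ/4 ⊕ ℤ/12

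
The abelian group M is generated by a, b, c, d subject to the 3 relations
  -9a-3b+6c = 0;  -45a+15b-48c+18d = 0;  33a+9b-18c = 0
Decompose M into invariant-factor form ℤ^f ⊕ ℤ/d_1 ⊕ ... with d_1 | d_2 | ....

Answer: M ≅ ℤ^1 ⊕ ℤ/3 ⊕ ℤ/6 ⊕ ℤ/18

Derivation:
rank_ℚ(R)=3; free=4−3=1
SNF(R) diag = [3, 6, 18] → torsion [3, 6, 18]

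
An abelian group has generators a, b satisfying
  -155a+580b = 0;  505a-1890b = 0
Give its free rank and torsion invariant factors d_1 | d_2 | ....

rank_ℚ(R)=2; free=2−2=0
SNF(R) diag = [5, 10] → torsion [5, 10]

Answer: M ≅ ℤ/5 ⊕ ℤ/10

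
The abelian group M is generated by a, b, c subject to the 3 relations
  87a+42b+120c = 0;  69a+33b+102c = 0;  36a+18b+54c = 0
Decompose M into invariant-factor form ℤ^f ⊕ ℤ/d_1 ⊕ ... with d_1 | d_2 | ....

rank_ℚ(R)=3; free=3−3=0
SNF(R) diag = [3, 9, 18] → torsion [3, 9, 18]

Answer: M ≅ ℤ/3 ⊕ ℤ/9 ⊕ ℤ/18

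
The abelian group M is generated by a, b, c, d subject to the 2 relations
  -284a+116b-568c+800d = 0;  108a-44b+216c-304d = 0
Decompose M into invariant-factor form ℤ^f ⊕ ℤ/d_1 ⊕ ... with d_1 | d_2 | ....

rank_ℚ(R)=2; free=4−2=2
SNF(R) diag = [4, 8] → torsion [4, 8]

Answer: M ≅ ℤ^2 ⊕ ℤ/4 ⊕ ℤ/8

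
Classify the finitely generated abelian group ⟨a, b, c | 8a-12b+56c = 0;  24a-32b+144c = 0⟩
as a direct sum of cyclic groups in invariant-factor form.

Answer: M ≅ ℤ^1 ⊕ ℤ/4 ⊕ ℤ/8

Derivation:
rank_ℚ(R)=2; free=3−2=1
SNF(R) diag = [4, 8] → torsion [4, 8]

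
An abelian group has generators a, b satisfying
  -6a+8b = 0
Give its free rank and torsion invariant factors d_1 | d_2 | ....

Answer: M ≅ ℤ^1 ⊕ ℤ/2

Derivation:
rank_ℚ(R)=1; free=2−1=1
SNF(R) diag = [2] → torsion [2]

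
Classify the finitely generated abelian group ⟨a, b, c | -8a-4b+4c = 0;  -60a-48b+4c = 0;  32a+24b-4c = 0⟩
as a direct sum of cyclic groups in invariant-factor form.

rank_ℚ(R)=3; free=3−3=0
SNF(R) diag = [4, 4, 4] → torsion [4, 4, 4]

Answer: M ≅ ℤ/4 ⊕ ℤ/4 ⊕ ℤ/4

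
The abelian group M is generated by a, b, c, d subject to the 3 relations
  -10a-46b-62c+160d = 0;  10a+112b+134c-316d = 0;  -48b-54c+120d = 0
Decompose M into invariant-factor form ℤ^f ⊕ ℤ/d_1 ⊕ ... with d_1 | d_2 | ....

Answer: M ≅ ℤ^1 ⊕ ℤ/2 ⊕ ℤ/6 ⊕ ℤ/18

Derivation:
rank_ℚ(R)=3; free=4−3=1
SNF(R) diag = [2, 6, 18] → torsion [2, 6, 18]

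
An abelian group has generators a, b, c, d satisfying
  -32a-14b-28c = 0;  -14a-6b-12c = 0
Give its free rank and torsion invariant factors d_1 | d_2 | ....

Answer: M ≅ ℤ^2 ⊕ ℤ/2 ⊕ ℤ/2

Derivation:
rank_ℚ(R)=2; free=4−2=2
SNF(R) diag = [2, 2] → torsion [2, 2]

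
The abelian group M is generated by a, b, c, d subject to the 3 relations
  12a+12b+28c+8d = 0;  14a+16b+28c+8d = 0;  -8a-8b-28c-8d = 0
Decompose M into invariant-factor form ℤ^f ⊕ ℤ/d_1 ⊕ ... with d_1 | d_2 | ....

Answer: M ≅ ℤ^1 ⊕ ℤ/2 ⊕ ℤ/4 ⊕ ℤ/4

Derivation:
rank_ℚ(R)=3; free=4−3=1
SNF(R) diag = [2, 4, 4] → torsion [2, 4, 4]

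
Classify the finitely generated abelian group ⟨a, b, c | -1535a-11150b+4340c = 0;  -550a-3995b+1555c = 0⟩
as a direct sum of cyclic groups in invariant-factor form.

Answer: M ≅ ℤ^1 ⊕ ℤ/5 ⊕ ℤ/5

Derivation:
rank_ℚ(R)=2; free=3−2=1
SNF(R) diag = [5, 5] → torsion [5, 5]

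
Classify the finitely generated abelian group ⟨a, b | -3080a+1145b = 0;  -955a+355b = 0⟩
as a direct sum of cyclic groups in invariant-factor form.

Answer: M ≅ ℤ/5 ⊕ ℤ/15

Derivation:
rank_ℚ(R)=2; free=2−2=0
SNF(R) diag = [5, 15] → torsion [5, 15]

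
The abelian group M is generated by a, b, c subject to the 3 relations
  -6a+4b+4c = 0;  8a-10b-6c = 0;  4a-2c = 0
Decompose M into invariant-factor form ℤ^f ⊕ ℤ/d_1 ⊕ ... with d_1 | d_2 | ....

Answer: M ≅ ℤ/2 ⊕ ℤ/2 ⊕ ℤ/2

Derivation:
rank_ℚ(R)=3; free=3−3=0
SNF(R) diag = [2, 2, 2] → torsion [2, 2, 2]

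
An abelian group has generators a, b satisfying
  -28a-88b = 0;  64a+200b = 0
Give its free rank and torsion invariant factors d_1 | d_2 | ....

Answer: M ≅ ℤ/4 ⊕ ℤ/8

Derivation:
rank_ℚ(R)=2; free=2−2=0
SNF(R) diag = [4, 8] → torsion [4, 8]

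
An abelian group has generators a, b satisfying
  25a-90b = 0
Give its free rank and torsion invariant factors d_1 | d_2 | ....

rank_ℚ(R)=1; free=2−1=1
SNF(R) diag = [5] → torsion [5]

Answer: M ≅ ℤ^1 ⊕ ℤ/5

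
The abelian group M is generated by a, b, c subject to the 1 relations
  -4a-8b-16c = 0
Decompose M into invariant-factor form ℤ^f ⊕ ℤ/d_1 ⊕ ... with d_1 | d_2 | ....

Answer: M ≅ ℤ^2 ⊕ ℤ/4

Derivation:
rank_ℚ(R)=1; free=3−1=2
SNF(R) diag = [4] → torsion [4]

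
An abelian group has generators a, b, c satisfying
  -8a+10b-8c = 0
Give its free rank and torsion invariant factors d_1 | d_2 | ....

Answer: M ≅ ℤ^2 ⊕ ℤ/2

Derivation:
rank_ℚ(R)=1; free=3−1=2
SNF(R) diag = [2] → torsion [2]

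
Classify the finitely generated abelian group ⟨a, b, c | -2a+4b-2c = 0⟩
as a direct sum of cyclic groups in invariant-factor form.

rank_ℚ(R)=1; free=3−1=2
SNF(R) diag = [2] → torsion [2]

Answer: M ≅ ℤ^2 ⊕ ℤ/2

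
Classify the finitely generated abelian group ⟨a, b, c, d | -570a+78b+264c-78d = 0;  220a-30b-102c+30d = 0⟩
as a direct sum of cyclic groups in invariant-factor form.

rank_ℚ(R)=2; free=4−2=2
SNF(R) diag = [2, 6] → torsion [2, 6]

Answer: M ≅ ℤ^2 ⊕ ℤ/2 ⊕ ℤ/6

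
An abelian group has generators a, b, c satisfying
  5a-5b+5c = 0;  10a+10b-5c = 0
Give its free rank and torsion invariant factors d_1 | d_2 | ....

Answer: M ≅ ℤ^1 ⊕ ℤ/5 ⊕ ℤ/5

Derivation:
rank_ℚ(R)=2; free=3−2=1
SNF(R) diag = [5, 5] → torsion [5, 5]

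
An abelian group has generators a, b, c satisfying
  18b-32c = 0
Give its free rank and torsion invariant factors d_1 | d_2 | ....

Answer: M ≅ ℤ^2 ⊕ ℤ/2

Derivation:
rank_ℚ(R)=1; free=3−1=2
SNF(R) diag = [2] → torsion [2]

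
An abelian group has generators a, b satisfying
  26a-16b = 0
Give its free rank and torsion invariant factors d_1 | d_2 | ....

Answer: M ≅ ℤ^1 ⊕ ℤ/2

Derivation:
rank_ℚ(R)=1; free=2−1=1
SNF(R) diag = [2] → torsion [2]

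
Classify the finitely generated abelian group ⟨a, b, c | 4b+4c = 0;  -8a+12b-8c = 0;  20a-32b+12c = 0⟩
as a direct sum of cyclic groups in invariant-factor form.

rank_ℚ(R)=3; free=3−3=0
SNF(R) diag = [4, 4, 12] → torsion [4, 4, 12]

Answer: M ≅ ℤ/4 ⊕ ℤ/4 ⊕ ℤ/12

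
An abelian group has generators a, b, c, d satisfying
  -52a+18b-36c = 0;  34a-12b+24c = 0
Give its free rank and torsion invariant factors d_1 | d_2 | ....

Answer: M ≅ ℤ^2 ⊕ ℤ/2 ⊕ ℤ/6

Derivation:
rank_ℚ(R)=2; free=4−2=2
SNF(R) diag = [2, 6] → torsion [2, 6]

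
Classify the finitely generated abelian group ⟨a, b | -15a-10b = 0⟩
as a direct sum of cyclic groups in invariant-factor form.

Answer: M ≅ ℤ^1 ⊕ ℤ/5

Derivation:
rank_ℚ(R)=1; free=2−1=1
SNF(R) diag = [5] → torsion [5]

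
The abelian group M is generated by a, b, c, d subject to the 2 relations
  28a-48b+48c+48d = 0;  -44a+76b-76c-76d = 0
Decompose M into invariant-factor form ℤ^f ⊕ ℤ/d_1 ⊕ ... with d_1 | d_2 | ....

rank_ℚ(R)=2; free=4−2=2
SNF(R) diag = [4, 4] → torsion [4, 4]

Answer: M ≅ ℤ^2 ⊕ ℤ/4 ⊕ ℤ/4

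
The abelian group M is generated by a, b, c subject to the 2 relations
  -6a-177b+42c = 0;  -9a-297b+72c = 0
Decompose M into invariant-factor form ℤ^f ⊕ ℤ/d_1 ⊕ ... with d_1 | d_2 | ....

Answer: M ≅ ℤ^1 ⊕ ℤ/3 ⊕ ℤ/9

Derivation:
rank_ℚ(R)=2; free=3−2=1
SNF(R) diag = [3, 9] → torsion [3, 9]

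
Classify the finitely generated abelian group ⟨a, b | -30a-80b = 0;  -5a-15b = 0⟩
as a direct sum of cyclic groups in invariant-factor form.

Answer: M ≅ ℤ/5 ⊕ ℤ/10

Derivation:
rank_ℚ(R)=2; free=2−2=0
SNF(R) diag = [5, 10] → torsion [5, 10]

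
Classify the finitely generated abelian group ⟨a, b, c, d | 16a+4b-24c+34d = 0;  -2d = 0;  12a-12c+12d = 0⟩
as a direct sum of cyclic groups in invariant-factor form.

Answer: M ≅ ℤ^1 ⊕ ℤ/2 ⊕ ℤ/4 ⊕ ℤ/12

Derivation:
rank_ℚ(R)=3; free=4−3=1
SNF(R) diag = [2, 4, 12] → torsion [2, 4, 12]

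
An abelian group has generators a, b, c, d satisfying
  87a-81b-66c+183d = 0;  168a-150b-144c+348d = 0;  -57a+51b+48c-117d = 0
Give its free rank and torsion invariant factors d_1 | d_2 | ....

rank_ℚ(R)=3; free=4−3=1
SNF(R) diag = [3, 6, 18] → torsion [3, 6, 18]

Answer: M ≅ ℤ^1 ⊕ ℤ/3 ⊕ ℤ/6 ⊕ ℤ/18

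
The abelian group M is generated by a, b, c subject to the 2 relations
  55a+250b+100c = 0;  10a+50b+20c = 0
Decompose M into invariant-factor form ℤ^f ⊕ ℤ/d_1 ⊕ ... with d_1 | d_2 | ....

rank_ℚ(R)=2; free=3−2=1
SNF(R) diag = [5, 10] → torsion [5, 10]

Answer: M ≅ ℤ^1 ⊕ ℤ/5 ⊕ ℤ/10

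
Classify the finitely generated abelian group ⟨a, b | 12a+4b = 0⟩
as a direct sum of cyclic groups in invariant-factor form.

rank_ℚ(R)=1; free=2−1=1
SNF(R) diag = [4] → torsion [4]

Answer: M ≅ ℤ^1 ⊕ ℤ/4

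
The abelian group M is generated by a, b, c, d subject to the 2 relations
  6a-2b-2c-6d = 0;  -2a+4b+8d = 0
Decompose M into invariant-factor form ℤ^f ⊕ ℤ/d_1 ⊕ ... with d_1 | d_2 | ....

Answer: M ≅ ℤ^2 ⊕ ℤ/2 ⊕ ℤ/2

Derivation:
rank_ℚ(R)=2; free=4−2=2
SNF(R) diag = [2, 2] → torsion [2, 2]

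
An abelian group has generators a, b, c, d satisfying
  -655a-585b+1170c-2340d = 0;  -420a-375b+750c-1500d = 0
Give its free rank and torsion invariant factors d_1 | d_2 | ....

Answer: M ≅ ℤ^2 ⊕ ℤ/5 ⊕ ℤ/15

Derivation:
rank_ℚ(R)=2; free=4−2=2
SNF(R) diag = [5, 15] → torsion [5, 15]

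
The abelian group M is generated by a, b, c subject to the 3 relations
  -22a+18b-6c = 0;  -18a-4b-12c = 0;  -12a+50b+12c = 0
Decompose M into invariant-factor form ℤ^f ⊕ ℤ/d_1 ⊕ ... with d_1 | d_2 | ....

rank_ℚ(R)=3; free=3−3=0
SNF(R) diag = [2, 2, 6] → torsion [2, 2, 6]

Answer: M ≅ ℤ/2 ⊕ ℤ/2 ⊕ ℤ/6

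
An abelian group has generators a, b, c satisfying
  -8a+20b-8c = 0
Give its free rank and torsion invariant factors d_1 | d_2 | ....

rank_ℚ(R)=1; free=3−1=2
SNF(R) diag = [4] → torsion [4]

Answer: M ≅ ℤ^2 ⊕ ℤ/4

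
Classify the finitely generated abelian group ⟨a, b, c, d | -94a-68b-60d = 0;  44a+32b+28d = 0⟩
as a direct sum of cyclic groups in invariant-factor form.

Answer: M ≅ ℤ^2 ⊕ ℤ/2 ⊕ ℤ/4

Derivation:
rank_ℚ(R)=2; free=4−2=2
SNF(R) diag = [2, 4] → torsion [2, 4]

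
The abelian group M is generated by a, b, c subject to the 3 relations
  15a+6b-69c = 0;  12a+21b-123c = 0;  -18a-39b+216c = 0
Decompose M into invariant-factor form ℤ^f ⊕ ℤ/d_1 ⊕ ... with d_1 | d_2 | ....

rank_ℚ(R)=3; free=3−3=0
SNF(R) diag = [3, 3, 3] → torsion [3, 3, 3]

Answer: M ≅ ℤ/3 ⊕ ℤ/3 ⊕ ℤ/3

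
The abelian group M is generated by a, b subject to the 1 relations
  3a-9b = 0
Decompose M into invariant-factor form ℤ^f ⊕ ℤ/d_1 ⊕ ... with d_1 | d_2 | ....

Answer: M ≅ ℤ^1 ⊕ ℤ/3

Derivation:
rank_ℚ(R)=1; free=2−1=1
SNF(R) diag = [3] → torsion [3]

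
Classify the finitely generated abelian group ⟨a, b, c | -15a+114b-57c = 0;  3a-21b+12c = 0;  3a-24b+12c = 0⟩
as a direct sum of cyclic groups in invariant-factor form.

Answer: M ≅ ℤ/3 ⊕ ℤ/3 ⊕ ℤ/3

Derivation:
rank_ℚ(R)=3; free=3−3=0
SNF(R) diag = [3, 3, 3] → torsion [3, 3, 3]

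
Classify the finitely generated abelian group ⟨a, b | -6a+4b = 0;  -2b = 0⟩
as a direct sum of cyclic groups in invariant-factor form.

Answer: M ≅ ℤ/2 ⊕ ℤ/6

Derivation:
rank_ℚ(R)=2; free=2−2=0
SNF(R) diag = [2, 6] → torsion [2, 6]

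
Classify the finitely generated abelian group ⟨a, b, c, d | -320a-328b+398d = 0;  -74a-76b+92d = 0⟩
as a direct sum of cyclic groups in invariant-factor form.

rank_ℚ(R)=2; free=4−2=2
SNF(R) diag = [2, 6] → torsion [2, 6]

Answer: M ≅ ℤ^2 ⊕ ℤ/2 ⊕ ℤ/6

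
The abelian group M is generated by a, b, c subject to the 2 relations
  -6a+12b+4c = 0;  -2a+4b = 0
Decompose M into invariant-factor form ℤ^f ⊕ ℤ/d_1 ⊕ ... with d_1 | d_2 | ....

Answer: M ≅ ℤ^1 ⊕ ℤ/2 ⊕ ℤ/4

Derivation:
rank_ℚ(R)=2; free=3−2=1
SNF(R) diag = [2, 4] → torsion [2, 4]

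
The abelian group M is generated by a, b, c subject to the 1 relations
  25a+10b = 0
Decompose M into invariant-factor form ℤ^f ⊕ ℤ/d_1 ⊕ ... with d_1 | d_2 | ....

Answer: M ≅ ℤ^2 ⊕ ℤ/5

Derivation:
rank_ℚ(R)=1; free=3−1=2
SNF(R) diag = [5] → torsion [5]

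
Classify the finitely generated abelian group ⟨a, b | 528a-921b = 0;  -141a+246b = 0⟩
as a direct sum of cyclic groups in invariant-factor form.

Answer: M ≅ ℤ/3 ⊕ ℤ/9

Derivation:
rank_ℚ(R)=2; free=2−2=0
SNF(R) diag = [3, 9] → torsion [3, 9]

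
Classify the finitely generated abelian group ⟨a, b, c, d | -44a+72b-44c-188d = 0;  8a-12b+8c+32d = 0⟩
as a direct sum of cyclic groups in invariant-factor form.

rank_ℚ(R)=2; free=4−2=2
SNF(R) diag = [4, 12] → torsion [4, 12]

Answer: M ≅ ℤ^2 ⊕ ℤ/4 ⊕ ℤ/12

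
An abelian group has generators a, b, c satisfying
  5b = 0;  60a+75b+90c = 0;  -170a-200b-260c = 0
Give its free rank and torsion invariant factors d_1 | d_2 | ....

rank_ℚ(R)=3; free=3−3=0
SNF(R) diag = [5, 10, 30] → torsion [5, 10, 30]

Answer: M ≅ ℤ/5 ⊕ ℤ/10 ⊕ ℤ/30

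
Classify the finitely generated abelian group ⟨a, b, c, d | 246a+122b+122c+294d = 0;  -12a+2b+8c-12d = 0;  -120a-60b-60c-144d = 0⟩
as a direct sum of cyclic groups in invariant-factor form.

Answer: M ≅ ℤ^1 ⊕ ℤ/2 ⊕ ℤ/6 ⊕ ℤ/12

Derivation:
rank_ℚ(R)=3; free=4−3=1
SNF(R) diag = [2, 6, 12] → torsion [2, 6, 12]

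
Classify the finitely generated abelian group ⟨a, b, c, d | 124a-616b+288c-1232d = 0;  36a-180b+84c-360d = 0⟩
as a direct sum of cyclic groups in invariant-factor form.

Answer: M ≅ ℤ^2 ⊕ ℤ/4 ⊕ ℤ/12

Derivation:
rank_ℚ(R)=2; free=4−2=2
SNF(R) diag = [4, 12] → torsion [4, 12]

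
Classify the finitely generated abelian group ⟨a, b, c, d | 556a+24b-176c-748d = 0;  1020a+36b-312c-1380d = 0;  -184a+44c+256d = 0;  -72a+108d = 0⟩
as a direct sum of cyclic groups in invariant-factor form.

Answer: M ≅ ℤ/4 ⊕ ℤ/12 ⊕ ℤ/36 ⊕ ℤ/36

Derivation:
rank_ℚ(R)=4; free=4−4=0
SNF(R) diag = [4, 12, 36, 36] → torsion [4, 12, 36, 36]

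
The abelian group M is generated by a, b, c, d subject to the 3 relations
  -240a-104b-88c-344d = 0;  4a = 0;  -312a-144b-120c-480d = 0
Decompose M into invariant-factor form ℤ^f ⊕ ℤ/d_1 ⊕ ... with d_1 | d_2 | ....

rank_ℚ(R)=3; free=4−3=1
SNF(R) diag = [4, 8, 24] → torsion [4, 8, 24]

Answer: M ≅ ℤ^1 ⊕ ℤ/4 ⊕ ℤ/8 ⊕ ℤ/24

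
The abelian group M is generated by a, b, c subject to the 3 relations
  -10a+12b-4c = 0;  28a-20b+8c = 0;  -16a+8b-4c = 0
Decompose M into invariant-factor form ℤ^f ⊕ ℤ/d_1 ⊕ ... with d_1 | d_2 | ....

Answer: M ≅ ℤ/2 ⊕ ℤ/4 ⊕ ℤ/4

Derivation:
rank_ℚ(R)=3; free=3−3=0
SNF(R) diag = [2, 4, 4] → torsion [2, 4, 4]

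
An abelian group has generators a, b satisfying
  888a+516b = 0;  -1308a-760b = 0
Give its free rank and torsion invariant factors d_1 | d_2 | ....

Answer: M ≅ ℤ/4 ⊕ ℤ/12

Derivation:
rank_ℚ(R)=2; free=2−2=0
SNF(R) diag = [4, 12] → torsion [4, 12]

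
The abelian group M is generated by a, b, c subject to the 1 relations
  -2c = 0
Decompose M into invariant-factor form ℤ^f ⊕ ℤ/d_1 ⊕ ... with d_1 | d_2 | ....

rank_ℚ(R)=1; free=3−1=2
SNF(R) diag = [2] → torsion [2]

Answer: M ≅ ℤ^2 ⊕ ℤ/2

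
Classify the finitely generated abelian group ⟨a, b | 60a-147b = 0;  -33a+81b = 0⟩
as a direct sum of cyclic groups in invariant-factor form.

rank_ℚ(R)=2; free=2−2=0
SNF(R) diag = [3, 3] → torsion [3, 3]

Answer: M ≅ ℤ/3 ⊕ ℤ/3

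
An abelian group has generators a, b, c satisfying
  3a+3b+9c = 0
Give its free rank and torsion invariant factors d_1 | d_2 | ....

Answer: M ≅ ℤ^2 ⊕ ℤ/3

Derivation:
rank_ℚ(R)=1; free=3−1=2
SNF(R) diag = [3] → torsion [3]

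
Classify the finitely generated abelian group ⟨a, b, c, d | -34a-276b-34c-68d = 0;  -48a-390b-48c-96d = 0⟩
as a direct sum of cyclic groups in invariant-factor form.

Answer: M ≅ ℤ^2 ⊕ ℤ/2 ⊕ ℤ/6

Derivation:
rank_ℚ(R)=2; free=4−2=2
SNF(R) diag = [2, 6] → torsion [2, 6]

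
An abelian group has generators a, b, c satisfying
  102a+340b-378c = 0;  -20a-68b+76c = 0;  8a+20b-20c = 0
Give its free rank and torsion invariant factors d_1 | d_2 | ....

rank_ℚ(R)=3; free=3−3=0
SNF(R) diag = [2, 4, 4] → torsion [2, 4, 4]

Answer: M ≅ ℤ/2 ⊕ ℤ/4 ⊕ ℤ/4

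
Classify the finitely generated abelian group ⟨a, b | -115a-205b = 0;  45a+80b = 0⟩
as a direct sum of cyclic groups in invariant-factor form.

rank_ℚ(R)=2; free=2−2=0
SNF(R) diag = [5, 5] → torsion [5, 5]

Answer: M ≅ ℤ/5 ⊕ ℤ/5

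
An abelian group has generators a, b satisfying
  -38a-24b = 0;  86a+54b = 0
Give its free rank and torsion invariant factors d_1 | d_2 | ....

rank_ℚ(R)=2; free=2−2=0
SNF(R) diag = [2, 6] → torsion [2, 6]

Answer: M ≅ ℤ/2 ⊕ ℤ/6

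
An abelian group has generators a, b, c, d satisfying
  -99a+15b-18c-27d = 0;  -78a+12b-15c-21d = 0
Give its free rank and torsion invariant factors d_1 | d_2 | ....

Answer: M ≅ ℤ^2 ⊕ ℤ/3 ⊕ ℤ/3

Derivation:
rank_ℚ(R)=2; free=4−2=2
SNF(R) diag = [3, 3] → torsion [3, 3]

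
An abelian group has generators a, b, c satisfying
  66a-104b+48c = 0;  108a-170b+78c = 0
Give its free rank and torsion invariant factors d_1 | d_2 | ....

rank_ℚ(R)=2; free=3−2=1
SNF(R) diag = [2, 6] → torsion [2, 6]

Answer: M ≅ ℤ^1 ⊕ ℤ/2 ⊕ ℤ/6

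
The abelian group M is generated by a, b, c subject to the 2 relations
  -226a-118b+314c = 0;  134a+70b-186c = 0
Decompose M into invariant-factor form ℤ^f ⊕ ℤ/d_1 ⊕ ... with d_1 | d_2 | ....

rank_ℚ(R)=2; free=3−2=1
SNF(R) diag = [2, 4] → torsion [2, 4]

Answer: M ≅ ℤ^1 ⊕ ℤ/2 ⊕ ℤ/4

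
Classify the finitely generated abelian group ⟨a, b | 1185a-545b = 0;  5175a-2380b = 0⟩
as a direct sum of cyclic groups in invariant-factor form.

Answer: M ≅ ℤ/5 ⊕ ℤ/15

Derivation:
rank_ℚ(R)=2; free=2−2=0
SNF(R) diag = [5, 15] → torsion [5, 15]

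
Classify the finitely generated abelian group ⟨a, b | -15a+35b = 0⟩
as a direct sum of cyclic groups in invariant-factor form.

Answer: M ≅ ℤ^1 ⊕ ℤ/5

Derivation:
rank_ℚ(R)=1; free=2−1=1
SNF(R) diag = [5] → torsion [5]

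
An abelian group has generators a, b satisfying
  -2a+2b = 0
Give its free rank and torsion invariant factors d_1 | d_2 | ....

rank_ℚ(R)=1; free=2−1=1
SNF(R) diag = [2] → torsion [2]

Answer: M ≅ ℤ^1 ⊕ ℤ/2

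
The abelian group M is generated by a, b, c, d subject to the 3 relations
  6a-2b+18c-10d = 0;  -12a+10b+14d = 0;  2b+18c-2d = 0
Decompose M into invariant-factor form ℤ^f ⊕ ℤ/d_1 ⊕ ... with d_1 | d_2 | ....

Answer: M ≅ ℤ^1 ⊕ ℤ/2 ⊕ ℤ/6 ⊕ ℤ/18

Derivation:
rank_ℚ(R)=3; free=4−3=1
SNF(R) diag = [2, 6, 18] → torsion [2, 6, 18]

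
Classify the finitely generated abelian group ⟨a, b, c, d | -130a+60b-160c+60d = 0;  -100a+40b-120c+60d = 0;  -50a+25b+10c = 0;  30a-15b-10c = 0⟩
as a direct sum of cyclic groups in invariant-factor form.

rank_ℚ(R)=4; free=4−4=0
SNF(R) diag = [5, 10, 20, 60] → torsion [5, 10, 20, 60]

Answer: M ≅ ℤ/5 ⊕ ℤ/10 ⊕ ℤ/20 ⊕ ℤ/60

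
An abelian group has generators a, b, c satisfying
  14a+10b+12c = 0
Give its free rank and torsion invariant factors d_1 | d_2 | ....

rank_ℚ(R)=1; free=3−1=2
SNF(R) diag = [2] → torsion [2]

Answer: M ≅ ℤ^2 ⊕ ℤ/2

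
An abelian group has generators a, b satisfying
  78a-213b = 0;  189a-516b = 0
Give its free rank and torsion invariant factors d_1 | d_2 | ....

rank_ℚ(R)=2; free=2−2=0
SNF(R) diag = [3, 3] → torsion [3, 3]

Answer: M ≅ ℤ/3 ⊕ ℤ/3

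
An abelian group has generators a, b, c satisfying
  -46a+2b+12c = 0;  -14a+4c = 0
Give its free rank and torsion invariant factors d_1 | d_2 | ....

Answer: M ≅ ℤ^1 ⊕ ℤ/2 ⊕ ℤ/2

Derivation:
rank_ℚ(R)=2; free=3−2=1
SNF(R) diag = [2, 2] → torsion [2, 2]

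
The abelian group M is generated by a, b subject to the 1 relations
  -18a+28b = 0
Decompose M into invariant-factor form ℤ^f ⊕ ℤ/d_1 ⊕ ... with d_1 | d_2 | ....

rank_ℚ(R)=1; free=2−1=1
SNF(R) diag = [2] → torsion [2]

Answer: M ≅ ℤ^1 ⊕ ℤ/2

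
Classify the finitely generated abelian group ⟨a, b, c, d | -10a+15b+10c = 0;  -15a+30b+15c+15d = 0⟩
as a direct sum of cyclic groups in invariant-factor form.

Answer: M ≅ ℤ^2 ⊕ ℤ/5 ⊕ ℤ/15

Derivation:
rank_ℚ(R)=2; free=4−2=2
SNF(R) diag = [5, 15] → torsion [5, 15]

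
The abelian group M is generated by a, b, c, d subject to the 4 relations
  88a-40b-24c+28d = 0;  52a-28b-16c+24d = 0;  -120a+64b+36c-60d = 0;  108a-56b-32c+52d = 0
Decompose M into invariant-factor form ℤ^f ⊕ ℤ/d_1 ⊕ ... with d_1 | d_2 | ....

Answer: M ≅ ℤ/4 ⊕ ℤ/4 ⊕ ℤ/4 ⊕ ℤ/12

Derivation:
rank_ℚ(R)=4; free=4−4=0
SNF(R) diag = [4, 4, 4, 12] → torsion [4, 4, 4, 12]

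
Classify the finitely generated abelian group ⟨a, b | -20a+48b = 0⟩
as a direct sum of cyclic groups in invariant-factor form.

rank_ℚ(R)=1; free=2−1=1
SNF(R) diag = [4] → torsion [4]

Answer: M ≅ ℤ^1 ⊕ ℤ/4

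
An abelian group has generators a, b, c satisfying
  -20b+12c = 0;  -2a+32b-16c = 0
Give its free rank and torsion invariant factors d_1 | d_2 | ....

rank_ℚ(R)=2; free=3−2=1
SNF(R) diag = [2, 4] → torsion [2, 4]

Answer: M ≅ ℤ^1 ⊕ ℤ/2 ⊕ ℤ/4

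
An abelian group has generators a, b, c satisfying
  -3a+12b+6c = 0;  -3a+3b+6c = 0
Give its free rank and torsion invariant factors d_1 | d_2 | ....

Answer: M ≅ ℤ^1 ⊕ ℤ/3 ⊕ ℤ/9

Derivation:
rank_ℚ(R)=2; free=3−2=1
SNF(R) diag = [3, 9] → torsion [3, 9]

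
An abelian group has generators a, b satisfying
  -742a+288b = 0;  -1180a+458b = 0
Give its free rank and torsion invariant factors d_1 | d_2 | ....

Answer: M ≅ ℤ/2 ⊕ ℤ/2

Derivation:
rank_ℚ(R)=2; free=2−2=0
SNF(R) diag = [2, 2] → torsion [2, 2]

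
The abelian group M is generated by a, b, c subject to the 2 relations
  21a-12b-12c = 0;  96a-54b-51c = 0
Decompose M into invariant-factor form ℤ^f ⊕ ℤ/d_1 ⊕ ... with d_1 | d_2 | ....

Answer: M ≅ ℤ^1 ⊕ ℤ/3 ⊕ ℤ/3

Derivation:
rank_ℚ(R)=2; free=3−2=1
SNF(R) diag = [3, 3] → torsion [3, 3]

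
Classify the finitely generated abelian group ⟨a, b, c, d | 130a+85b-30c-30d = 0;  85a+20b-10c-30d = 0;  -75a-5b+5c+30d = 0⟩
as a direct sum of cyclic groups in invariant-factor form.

Answer: M ≅ ℤ^1 ⊕ ℤ/5 ⊕ ℤ/5 ⊕ ℤ/15

Derivation:
rank_ℚ(R)=3; free=4−3=1
SNF(R) diag = [5, 5, 15] → torsion [5, 5, 15]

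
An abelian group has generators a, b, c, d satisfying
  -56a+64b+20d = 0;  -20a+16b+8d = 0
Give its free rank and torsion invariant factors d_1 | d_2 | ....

Answer: M ≅ ℤ^2 ⊕ ℤ/4 ⊕ ℤ/12

Derivation:
rank_ℚ(R)=2; free=4−2=2
SNF(R) diag = [4, 12] → torsion [4, 12]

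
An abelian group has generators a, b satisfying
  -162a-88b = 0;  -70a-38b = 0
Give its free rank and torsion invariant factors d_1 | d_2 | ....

rank_ℚ(R)=2; free=2−2=0
SNF(R) diag = [2, 2] → torsion [2, 2]

Answer: M ≅ ℤ/2 ⊕ ℤ/2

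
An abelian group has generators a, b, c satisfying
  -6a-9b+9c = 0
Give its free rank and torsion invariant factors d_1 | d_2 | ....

Answer: M ≅ ℤ^2 ⊕ ℤ/3

Derivation:
rank_ℚ(R)=1; free=3−1=2
SNF(R) diag = [3] → torsion [3]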